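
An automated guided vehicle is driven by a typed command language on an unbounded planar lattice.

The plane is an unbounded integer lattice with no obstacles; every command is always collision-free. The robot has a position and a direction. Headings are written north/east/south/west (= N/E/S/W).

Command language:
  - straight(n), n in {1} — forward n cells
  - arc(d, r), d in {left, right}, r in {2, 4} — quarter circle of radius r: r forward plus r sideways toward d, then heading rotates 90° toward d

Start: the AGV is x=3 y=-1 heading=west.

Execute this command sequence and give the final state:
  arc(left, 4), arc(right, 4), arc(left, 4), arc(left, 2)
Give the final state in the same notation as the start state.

x=-7 y=-15 heading=east

initial: x=3 y=-1 heading=west
step 1 (arc(left, 4)): x=-1 y=-5 heading=south
step 2 (arc(right, 4)): x=-5 y=-9 heading=west
step 3 (arc(left, 4)): x=-9 y=-13 heading=south
step 4 (arc(left, 2)): x=-7 y=-15 heading=east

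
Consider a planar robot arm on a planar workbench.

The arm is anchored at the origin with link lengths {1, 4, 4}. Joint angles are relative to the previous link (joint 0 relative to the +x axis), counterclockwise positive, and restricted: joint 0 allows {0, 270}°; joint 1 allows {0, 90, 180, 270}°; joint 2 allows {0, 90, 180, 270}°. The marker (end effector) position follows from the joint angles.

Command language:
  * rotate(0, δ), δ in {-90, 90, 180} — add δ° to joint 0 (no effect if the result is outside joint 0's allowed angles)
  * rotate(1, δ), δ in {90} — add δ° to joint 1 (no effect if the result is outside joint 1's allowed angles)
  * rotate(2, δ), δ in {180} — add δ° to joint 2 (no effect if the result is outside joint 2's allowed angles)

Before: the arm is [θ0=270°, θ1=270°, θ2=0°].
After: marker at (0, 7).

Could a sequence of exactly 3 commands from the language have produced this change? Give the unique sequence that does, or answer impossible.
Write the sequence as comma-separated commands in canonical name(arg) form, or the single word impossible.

rotate(1, 90), rotate(1, 90), rotate(1, 90)

initial: [θ0=270°, θ1=270°, θ2=0°]
[1] after rotate(1, 90): [θ0=270°, θ1=0°, θ2=0°]
[2] after rotate(1, 90): [θ0=270°, θ1=90°, θ2=0°]
[3] after rotate(1, 90): [θ0=270°, θ1=180°, θ2=0°]
all 125 alternatives checked — unique.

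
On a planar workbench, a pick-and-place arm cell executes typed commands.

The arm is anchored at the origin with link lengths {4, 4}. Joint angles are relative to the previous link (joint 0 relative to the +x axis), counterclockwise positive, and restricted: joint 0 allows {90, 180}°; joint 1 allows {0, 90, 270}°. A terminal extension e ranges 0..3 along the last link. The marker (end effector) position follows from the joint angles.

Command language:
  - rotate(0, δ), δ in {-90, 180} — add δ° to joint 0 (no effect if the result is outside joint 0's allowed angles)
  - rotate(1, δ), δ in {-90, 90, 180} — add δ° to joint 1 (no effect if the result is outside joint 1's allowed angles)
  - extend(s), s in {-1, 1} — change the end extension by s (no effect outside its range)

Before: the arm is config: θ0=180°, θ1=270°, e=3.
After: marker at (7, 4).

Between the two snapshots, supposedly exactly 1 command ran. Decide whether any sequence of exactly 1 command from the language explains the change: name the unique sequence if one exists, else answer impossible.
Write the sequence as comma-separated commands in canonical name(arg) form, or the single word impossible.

rotate(0, -90)

initial: config: θ0=180°, θ1=270°, e=3
t=1 rotate(0, -90) ⇒ config: θ0=90°, θ1=270°, e=3
no other 1-command option fits: unique.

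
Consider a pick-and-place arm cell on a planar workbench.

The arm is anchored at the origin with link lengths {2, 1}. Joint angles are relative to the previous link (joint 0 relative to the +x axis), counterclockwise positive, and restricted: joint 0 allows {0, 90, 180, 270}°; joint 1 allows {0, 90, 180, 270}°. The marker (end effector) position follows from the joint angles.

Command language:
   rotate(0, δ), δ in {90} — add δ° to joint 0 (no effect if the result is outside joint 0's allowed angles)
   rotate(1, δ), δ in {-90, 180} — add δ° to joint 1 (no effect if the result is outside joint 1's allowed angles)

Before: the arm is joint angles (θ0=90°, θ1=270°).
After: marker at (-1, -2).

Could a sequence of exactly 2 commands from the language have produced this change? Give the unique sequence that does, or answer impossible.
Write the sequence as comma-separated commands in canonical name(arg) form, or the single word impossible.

initial: joint angles (θ0=90°, θ1=270°)
1. rotate(0, 90) → joint angles (θ0=180°, θ1=270°)
2. rotate(0, 90) → joint angles (θ0=270°, θ1=270°)
all 9 alternatives checked — unique.

rotate(0, 90), rotate(0, 90)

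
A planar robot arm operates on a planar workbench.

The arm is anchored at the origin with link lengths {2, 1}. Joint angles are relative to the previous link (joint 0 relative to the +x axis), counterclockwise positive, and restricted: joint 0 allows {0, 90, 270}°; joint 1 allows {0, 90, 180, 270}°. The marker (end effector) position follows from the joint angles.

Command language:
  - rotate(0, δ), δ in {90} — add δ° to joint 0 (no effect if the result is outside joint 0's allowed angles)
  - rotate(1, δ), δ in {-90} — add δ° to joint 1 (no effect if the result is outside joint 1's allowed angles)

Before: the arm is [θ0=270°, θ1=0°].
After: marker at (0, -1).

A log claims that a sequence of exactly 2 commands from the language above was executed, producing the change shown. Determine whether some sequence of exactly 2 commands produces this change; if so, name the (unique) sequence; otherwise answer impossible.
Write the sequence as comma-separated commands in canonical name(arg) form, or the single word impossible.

rotate(1, -90), rotate(1, -90)

initial: [θ0=270°, θ1=0°]
step 1 (rotate(1, -90)): [θ0=270°, θ1=270°]
step 2 (rotate(1, -90)): [θ0=270°, θ1=180°]
no rival 2-sequence matches.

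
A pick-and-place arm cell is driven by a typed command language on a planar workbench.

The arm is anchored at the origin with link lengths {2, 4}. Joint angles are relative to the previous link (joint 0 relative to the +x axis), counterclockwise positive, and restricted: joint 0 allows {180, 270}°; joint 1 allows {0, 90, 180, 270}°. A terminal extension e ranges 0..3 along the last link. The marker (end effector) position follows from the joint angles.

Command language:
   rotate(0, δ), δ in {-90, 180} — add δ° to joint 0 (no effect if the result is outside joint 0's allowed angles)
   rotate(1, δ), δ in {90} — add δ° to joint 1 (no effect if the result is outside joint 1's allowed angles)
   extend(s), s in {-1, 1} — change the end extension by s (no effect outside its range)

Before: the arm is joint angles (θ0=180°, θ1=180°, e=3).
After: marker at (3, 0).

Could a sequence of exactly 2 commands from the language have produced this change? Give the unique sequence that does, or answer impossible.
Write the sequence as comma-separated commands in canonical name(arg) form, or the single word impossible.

extend(-1), extend(-1)

from: joint angles (θ0=180°, θ1=180°, e=3)
[1] after extend(-1): joint angles (θ0=180°, θ1=180°, e=2)
[2] after extend(-1): joint angles (θ0=180°, θ1=180°, e=1)
no rival 2-sequence matches.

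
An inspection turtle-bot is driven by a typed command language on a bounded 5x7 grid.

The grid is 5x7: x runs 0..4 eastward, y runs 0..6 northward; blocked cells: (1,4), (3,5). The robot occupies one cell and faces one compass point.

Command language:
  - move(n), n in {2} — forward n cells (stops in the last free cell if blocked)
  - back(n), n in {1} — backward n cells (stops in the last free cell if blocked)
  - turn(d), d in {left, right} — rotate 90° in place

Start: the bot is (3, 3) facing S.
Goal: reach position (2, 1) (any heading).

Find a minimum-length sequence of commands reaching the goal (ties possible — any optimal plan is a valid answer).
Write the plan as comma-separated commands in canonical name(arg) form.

t0: (3, 3) facing S
t=1 move(2) ⇒ (3, 1) facing S
t=2 turn(left) ⇒ (3, 1) facing E
t=3 back(1) ⇒ (2, 1) facing E
minimal: 3 command(s), checked below 3.

move(2), turn(left), back(1)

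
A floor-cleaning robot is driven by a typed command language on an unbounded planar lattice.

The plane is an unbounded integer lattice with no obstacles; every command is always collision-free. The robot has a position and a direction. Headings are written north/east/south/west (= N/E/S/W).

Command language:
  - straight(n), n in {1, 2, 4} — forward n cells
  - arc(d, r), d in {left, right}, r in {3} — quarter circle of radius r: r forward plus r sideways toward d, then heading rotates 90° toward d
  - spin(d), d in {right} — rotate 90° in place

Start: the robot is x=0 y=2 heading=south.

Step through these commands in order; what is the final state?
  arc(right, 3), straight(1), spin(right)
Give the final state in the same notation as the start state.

x=-4 y=-1 heading=north

begin: x=0 y=2 heading=south
step 1 (arc(right, 3)): x=-3 y=-1 heading=west
step 2 (straight(1)): x=-4 y=-1 heading=west
step 3 (spin(right)): x=-4 y=-1 heading=north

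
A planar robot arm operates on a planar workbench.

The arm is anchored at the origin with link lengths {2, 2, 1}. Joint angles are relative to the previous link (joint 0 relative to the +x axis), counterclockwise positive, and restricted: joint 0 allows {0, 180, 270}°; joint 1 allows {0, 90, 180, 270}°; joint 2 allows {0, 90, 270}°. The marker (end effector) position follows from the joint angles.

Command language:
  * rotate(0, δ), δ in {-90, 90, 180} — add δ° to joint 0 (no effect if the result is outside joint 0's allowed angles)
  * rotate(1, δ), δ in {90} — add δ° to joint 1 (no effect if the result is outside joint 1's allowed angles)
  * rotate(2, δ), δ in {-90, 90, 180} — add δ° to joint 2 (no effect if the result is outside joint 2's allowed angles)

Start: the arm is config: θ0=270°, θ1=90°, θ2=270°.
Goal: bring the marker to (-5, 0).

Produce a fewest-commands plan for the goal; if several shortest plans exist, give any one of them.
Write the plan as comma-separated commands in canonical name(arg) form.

rotate(0, -90), rotate(2, 90), rotate(1, 90), rotate(1, 90), rotate(1, 90)

from: config: θ0=270°, θ1=90°, θ2=270°
t=1 rotate(0, -90) ⇒ config: θ0=180°, θ1=90°, θ2=270°
t=2 rotate(2, 90) ⇒ config: θ0=180°, θ1=90°, θ2=0°
t=3 rotate(1, 90) ⇒ config: θ0=180°, θ1=180°, θ2=0°
t=4 rotate(1, 90) ⇒ config: θ0=180°, θ1=270°, θ2=0°
t=5 rotate(1, 90) ⇒ config: θ0=180°, θ1=0°, θ2=0°
no 4-step plan works, so 5 is optimal.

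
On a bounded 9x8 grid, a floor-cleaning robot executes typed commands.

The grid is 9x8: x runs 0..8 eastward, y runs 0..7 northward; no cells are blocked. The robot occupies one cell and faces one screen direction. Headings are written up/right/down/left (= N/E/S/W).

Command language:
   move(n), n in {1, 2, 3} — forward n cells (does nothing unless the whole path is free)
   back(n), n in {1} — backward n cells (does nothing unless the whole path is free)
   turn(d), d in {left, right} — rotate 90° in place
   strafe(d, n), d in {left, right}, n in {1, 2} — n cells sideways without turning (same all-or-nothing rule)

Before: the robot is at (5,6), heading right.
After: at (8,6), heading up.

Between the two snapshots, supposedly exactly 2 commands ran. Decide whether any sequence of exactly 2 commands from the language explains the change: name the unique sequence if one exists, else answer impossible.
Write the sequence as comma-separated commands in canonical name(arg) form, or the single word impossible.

key: running turn(left) before move(3) would end elsewhere — order is forced
from: at (5,6), heading right
step 1 (move(3)): at (8,6), heading right
step 2 (turn(left)): at (8,6), heading up
uniquely the one of 100 2-step routes that fits.

move(3), turn(left)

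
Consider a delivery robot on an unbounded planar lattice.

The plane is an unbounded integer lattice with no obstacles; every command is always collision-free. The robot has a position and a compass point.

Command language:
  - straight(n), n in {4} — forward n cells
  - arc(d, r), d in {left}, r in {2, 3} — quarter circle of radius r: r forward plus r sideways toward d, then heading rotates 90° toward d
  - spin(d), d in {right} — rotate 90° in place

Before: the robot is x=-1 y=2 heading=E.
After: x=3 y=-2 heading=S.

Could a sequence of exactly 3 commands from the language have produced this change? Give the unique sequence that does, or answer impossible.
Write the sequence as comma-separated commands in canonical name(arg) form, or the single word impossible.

straight(4), spin(right), straight(4)

key: position moved to (3,-2) AND the heading swung to S — translation plus rotation needed
begin: x=-1 y=2 heading=E
[1] after straight(4): x=3 y=2 heading=E
[2] after spin(right): x=3 y=2 heading=S
[3] after straight(4): x=3 y=-2 heading=S
no rival 3-sequence matches.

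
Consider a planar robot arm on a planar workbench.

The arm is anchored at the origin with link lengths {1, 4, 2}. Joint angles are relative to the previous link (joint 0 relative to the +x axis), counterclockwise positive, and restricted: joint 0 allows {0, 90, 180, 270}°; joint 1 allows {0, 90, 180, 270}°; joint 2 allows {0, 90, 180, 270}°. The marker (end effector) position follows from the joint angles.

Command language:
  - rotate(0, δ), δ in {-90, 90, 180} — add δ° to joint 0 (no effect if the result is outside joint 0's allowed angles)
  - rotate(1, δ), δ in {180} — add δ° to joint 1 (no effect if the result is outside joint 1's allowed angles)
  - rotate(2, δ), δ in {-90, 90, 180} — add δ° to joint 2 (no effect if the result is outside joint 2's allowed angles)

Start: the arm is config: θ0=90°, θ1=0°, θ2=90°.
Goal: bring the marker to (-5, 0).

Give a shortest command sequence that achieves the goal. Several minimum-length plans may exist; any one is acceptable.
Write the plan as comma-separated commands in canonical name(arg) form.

begin: config: θ0=90°, θ1=0°, θ2=90°
step 1 (rotate(0, -90)): config: θ0=0°, θ1=0°, θ2=90°
step 2 (rotate(1, 180)): config: θ0=0°, θ1=180°, θ2=90°
step 3 (rotate(2, -90)): config: θ0=0°, θ1=180°, θ2=0°
minimal: 3 command(s), checked below 3.

rotate(0, -90), rotate(1, 180), rotate(2, -90)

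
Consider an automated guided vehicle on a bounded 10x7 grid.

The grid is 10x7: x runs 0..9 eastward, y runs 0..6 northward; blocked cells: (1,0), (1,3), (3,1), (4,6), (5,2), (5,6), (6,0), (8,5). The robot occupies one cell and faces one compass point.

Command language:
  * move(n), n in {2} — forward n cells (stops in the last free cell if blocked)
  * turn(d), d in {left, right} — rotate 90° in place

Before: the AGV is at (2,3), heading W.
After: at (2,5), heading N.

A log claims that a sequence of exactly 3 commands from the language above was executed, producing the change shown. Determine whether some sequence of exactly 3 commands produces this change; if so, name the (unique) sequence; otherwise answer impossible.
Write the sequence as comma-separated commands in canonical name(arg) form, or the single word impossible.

move(2), turn(right), move(2)

key: the first move(2) is stopped early by the blocked cell at (1,3)
from: at (2,3), heading W
step 1 (move(2)): at (2,3), heading W
step 2 (turn(right)): at (2,3), heading N
step 3 (move(2)): at (2,5), heading N
no other 3-command option fits: unique.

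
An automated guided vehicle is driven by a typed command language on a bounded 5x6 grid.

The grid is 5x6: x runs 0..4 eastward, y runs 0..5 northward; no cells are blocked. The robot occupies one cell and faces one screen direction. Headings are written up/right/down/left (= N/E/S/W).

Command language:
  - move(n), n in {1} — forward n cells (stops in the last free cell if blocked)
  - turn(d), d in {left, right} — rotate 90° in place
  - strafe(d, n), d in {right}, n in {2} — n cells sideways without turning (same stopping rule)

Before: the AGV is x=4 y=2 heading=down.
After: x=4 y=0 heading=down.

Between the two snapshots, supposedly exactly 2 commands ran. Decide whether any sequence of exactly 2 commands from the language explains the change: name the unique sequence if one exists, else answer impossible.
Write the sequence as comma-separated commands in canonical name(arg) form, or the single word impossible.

key: still facing S at the end — nothing in the sequence rotates
initial: x=4 y=2 heading=down
step 1 (move(1)): x=4 y=1 heading=down
step 2 (move(1)): x=4 y=0 heading=down
all 16 alternatives checked — unique.

move(1), move(1)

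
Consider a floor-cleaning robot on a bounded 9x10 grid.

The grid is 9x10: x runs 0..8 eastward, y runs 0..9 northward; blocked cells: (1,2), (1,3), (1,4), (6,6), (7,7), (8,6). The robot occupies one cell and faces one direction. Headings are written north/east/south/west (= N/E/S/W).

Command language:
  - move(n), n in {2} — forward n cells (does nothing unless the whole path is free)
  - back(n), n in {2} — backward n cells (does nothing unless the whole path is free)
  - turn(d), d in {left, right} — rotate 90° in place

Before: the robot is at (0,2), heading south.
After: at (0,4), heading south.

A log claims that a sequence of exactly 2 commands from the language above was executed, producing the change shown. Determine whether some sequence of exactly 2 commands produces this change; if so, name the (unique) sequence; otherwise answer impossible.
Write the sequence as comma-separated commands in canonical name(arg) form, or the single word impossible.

every 2-command combo misses the target.

impossible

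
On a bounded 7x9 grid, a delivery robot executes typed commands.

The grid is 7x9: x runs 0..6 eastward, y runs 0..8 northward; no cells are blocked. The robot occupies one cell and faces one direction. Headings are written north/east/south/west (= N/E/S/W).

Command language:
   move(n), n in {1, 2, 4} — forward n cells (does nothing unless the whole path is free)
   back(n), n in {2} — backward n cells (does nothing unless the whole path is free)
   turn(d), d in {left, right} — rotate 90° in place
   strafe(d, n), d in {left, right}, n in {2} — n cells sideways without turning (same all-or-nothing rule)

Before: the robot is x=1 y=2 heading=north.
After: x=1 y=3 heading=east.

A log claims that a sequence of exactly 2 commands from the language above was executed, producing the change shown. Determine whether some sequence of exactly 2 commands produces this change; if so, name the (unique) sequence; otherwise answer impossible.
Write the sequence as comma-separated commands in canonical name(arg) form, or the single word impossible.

move(1), turn(right)

key: position moved to (1,3) AND the heading swung to E — translation plus rotation needed
t0: x=1 y=2 heading=north
t=1 move(1) ⇒ x=1 y=3 heading=north
t=2 turn(right) ⇒ x=1 y=3 heading=east
no rival 2-sequence matches.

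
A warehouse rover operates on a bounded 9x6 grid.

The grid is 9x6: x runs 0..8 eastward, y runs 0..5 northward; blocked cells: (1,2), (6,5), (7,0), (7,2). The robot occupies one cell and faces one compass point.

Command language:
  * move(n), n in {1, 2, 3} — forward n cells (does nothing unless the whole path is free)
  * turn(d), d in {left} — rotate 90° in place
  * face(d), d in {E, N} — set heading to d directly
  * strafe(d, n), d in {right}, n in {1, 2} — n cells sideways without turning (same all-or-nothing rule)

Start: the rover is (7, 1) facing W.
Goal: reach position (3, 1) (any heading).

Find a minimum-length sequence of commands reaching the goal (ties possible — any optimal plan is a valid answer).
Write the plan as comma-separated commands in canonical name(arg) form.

move(1), move(3)

t0: (7, 1) facing W
[1] after move(1): (6, 1) facing W
[2] after move(3): (3, 1) facing W
shorter routes all fall short; 2 is best.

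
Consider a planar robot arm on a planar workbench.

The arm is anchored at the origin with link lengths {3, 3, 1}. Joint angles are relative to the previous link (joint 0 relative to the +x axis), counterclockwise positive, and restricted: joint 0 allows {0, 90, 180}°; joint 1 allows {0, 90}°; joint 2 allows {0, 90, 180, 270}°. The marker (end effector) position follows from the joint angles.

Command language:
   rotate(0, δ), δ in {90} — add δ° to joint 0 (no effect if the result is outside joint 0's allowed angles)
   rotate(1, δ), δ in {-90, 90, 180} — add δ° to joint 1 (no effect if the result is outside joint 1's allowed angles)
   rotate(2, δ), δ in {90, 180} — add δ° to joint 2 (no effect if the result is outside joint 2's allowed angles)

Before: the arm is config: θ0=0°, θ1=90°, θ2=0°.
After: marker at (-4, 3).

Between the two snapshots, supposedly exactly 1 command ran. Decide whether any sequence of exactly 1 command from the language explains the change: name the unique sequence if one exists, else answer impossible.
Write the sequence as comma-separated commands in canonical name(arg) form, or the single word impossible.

rotate(0, 90)

from: config: θ0=0°, θ1=90°, θ2=0°
1. rotate(0, 90) → config: θ0=90°, θ1=90°, θ2=0°
all 6 alternatives checked — unique.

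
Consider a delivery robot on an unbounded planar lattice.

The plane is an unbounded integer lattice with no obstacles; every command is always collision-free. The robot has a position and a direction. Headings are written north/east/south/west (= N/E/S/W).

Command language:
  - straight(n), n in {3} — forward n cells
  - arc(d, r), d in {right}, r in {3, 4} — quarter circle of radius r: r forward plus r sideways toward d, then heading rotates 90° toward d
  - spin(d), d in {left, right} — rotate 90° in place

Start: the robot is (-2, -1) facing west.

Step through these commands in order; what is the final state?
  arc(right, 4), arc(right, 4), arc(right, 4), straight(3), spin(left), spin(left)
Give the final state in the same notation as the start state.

(2, 0) facing north

begin: (-2, -1) facing west
[1] after arc(right, 4): (-6, 3) facing north
[2] after arc(right, 4): (-2, 7) facing east
[3] after arc(right, 4): (2, 3) facing south
[4] after straight(3): (2, 0) facing south
[5] after spin(left): (2, 0) facing east
[6] after spin(left): (2, 0) facing north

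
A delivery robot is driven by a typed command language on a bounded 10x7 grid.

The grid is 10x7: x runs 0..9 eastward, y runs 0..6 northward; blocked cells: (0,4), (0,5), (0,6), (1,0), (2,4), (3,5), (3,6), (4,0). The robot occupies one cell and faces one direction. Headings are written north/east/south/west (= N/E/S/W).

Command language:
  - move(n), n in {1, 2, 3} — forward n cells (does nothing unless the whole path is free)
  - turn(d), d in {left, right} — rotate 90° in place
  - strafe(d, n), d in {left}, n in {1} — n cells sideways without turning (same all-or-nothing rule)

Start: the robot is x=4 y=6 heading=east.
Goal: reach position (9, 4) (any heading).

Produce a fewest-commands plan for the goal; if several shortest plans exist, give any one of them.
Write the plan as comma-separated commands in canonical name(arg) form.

move(2), move(3), turn(right), move(2)

from: x=4 y=6 heading=east
1. move(2) → x=6 y=6 heading=east
2. move(3) → x=9 y=6 heading=east
3. turn(right) → x=9 y=6 heading=south
4. move(2) → x=9 y=4 heading=south
nothing shorter than 4 reaches the goal.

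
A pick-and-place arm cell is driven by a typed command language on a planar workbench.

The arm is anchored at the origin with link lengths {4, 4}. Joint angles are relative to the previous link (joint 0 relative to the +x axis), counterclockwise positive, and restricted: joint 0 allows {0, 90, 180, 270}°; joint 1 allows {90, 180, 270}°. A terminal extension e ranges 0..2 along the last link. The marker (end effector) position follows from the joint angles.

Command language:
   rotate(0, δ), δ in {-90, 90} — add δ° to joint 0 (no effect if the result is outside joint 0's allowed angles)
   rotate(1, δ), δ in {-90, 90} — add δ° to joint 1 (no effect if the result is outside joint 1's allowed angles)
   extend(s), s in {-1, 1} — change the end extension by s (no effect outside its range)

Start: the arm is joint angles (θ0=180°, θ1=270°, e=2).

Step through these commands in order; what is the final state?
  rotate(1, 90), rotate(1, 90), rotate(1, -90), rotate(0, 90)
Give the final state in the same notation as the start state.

start: joint angles (θ0=180°, θ1=270°, e=2)
t=1 rotate(1, 90) ⇒ joint angles (θ0=180°, θ1=270°, e=2)
t=2 rotate(1, 90) ⇒ joint angles (θ0=180°, θ1=270°, e=2)
t=3 rotate(1, -90) ⇒ joint angles (θ0=180°, θ1=180°, e=2)
t=4 rotate(0, 90) ⇒ joint angles (θ0=270°, θ1=180°, e=2)

joint angles (θ0=270°, θ1=180°, e=2)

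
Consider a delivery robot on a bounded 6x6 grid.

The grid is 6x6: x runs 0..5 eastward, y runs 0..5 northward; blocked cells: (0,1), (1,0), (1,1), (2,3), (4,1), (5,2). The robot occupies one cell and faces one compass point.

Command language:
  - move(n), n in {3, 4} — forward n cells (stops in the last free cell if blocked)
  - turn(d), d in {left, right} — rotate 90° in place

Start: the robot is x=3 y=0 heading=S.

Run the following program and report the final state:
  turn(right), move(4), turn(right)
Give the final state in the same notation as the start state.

t0: x=3 y=0 heading=S
1. turn(right) → x=3 y=0 heading=W
2. move(4) → x=2 y=0 heading=W
3. turn(right) → x=2 y=0 heading=N

x=2 y=0 heading=N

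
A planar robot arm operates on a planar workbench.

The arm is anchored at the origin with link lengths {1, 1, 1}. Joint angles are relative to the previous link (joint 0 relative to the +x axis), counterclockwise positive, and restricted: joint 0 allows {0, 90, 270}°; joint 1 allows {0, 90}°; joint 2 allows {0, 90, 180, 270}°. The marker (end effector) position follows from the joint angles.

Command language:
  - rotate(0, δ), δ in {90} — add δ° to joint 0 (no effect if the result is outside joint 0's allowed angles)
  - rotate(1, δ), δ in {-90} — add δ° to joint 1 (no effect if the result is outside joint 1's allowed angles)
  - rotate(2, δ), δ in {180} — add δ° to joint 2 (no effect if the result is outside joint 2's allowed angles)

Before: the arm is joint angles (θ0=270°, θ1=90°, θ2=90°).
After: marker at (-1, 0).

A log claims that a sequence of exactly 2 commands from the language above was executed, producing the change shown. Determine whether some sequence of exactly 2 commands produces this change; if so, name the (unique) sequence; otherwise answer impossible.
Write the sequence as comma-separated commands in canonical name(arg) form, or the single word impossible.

start: joint angles (θ0=270°, θ1=90°, θ2=90°)
step 1 (rotate(0, 90)): joint angles (θ0=0°, θ1=90°, θ2=90°)
step 2 (rotate(0, 90)): joint angles (θ0=90°, θ1=90°, θ2=90°)
all 9 alternatives checked — unique.

rotate(0, 90), rotate(0, 90)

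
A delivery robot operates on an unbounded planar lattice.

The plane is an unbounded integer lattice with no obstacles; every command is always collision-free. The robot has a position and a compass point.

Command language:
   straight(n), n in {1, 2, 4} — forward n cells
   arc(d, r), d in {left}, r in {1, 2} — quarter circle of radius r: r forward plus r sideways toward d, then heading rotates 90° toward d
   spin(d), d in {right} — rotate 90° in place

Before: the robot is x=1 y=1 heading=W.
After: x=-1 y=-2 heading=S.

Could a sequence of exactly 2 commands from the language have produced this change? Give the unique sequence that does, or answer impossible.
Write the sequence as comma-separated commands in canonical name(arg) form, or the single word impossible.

key: position moved to (-1,-2) AND the heading swung to S — translation plus rotation needed
t0: x=1 y=1 heading=W
[1] after arc(left, 2): x=-1 y=-1 heading=S
[2] after straight(1): x=-1 y=-2 heading=S
no rival 2-sequence matches.

arc(left, 2), straight(1)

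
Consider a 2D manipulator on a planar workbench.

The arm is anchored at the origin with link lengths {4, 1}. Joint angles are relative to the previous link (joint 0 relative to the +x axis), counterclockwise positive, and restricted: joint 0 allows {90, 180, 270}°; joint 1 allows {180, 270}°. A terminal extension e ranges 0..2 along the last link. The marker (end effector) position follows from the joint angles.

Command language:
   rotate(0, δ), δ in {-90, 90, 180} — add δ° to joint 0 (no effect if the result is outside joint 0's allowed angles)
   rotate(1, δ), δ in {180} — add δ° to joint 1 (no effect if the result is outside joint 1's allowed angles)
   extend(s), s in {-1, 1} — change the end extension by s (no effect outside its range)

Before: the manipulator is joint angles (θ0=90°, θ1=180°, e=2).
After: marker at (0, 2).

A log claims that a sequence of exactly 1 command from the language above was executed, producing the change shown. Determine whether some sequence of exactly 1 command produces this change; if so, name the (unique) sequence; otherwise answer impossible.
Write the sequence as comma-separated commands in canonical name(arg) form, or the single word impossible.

start: joint angles (θ0=90°, θ1=180°, e=2)
1. extend(-1) → joint angles (θ0=90°, θ1=180°, e=1)
no rival 1-sequence matches.

extend(-1)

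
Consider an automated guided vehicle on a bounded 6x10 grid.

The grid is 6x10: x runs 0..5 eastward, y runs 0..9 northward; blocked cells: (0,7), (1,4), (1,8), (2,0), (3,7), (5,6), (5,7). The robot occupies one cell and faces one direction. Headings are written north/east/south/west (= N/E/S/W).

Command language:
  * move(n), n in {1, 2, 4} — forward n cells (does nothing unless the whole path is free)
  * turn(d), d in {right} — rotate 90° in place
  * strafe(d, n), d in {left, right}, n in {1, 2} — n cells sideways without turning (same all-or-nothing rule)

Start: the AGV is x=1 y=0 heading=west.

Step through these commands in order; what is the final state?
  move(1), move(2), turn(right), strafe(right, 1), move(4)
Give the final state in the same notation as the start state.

x=1 y=0 heading=north

start: x=1 y=0 heading=west
1. move(1) → x=0 y=0 heading=west
2. move(2) → x=0 y=0 heading=west
3. turn(right) → x=0 y=0 heading=north
4. strafe(right, 1) → x=1 y=0 heading=north
5. move(4) → x=1 y=0 heading=north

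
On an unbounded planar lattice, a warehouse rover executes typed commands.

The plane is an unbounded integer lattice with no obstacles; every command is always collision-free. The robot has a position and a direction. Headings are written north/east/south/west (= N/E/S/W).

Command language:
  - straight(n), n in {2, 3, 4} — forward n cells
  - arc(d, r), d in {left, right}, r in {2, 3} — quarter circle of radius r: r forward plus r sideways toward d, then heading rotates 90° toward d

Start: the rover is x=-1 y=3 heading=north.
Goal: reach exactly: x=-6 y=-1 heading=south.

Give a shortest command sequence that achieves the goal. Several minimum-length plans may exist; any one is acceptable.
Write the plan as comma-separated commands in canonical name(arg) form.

initial: x=-1 y=3 heading=north
1. arc(left, 2) → x=-3 y=5 heading=west
2. arc(left, 3) → x=-6 y=2 heading=south
3. straight(3) → x=-6 y=-1 heading=south
nothing shorter than 3 reaches the goal.

arc(left, 2), arc(left, 3), straight(3)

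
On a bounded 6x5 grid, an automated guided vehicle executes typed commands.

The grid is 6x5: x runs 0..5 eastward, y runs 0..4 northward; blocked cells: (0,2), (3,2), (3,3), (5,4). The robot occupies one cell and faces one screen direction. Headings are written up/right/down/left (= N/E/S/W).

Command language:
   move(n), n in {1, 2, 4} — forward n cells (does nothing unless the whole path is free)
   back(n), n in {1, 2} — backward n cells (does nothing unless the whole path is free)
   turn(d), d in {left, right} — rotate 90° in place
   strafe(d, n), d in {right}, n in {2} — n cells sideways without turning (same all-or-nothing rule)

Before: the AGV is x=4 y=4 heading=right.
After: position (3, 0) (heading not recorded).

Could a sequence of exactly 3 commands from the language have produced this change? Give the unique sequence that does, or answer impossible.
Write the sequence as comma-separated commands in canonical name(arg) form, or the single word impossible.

strafe(right, 2), strafe(right, 2), back(1)

key: order matters: swapping strafe(right, 2) and back(1) lands elsewhere
from: x=4 y=4 heading=right
t=1 strafe(right, 2) ⇒ x=4 y=2 heading=right
t=2 strafe(right, 2) ⇒ x=4 y=0 heading=right
t=3 back(1) ⇒ x=3 y=0 heading=right
uniquely the one of 512 3-step routes that fits.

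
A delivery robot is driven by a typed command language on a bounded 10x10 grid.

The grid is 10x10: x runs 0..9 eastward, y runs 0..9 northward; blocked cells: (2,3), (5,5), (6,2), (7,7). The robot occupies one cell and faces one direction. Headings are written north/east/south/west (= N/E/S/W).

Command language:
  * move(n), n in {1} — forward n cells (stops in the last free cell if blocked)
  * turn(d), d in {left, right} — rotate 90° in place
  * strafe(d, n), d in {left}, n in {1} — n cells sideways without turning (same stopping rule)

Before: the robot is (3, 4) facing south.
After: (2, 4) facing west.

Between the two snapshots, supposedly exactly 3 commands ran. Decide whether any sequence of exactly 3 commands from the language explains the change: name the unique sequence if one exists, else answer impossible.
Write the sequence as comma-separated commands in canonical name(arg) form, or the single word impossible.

key: running strafe(left, 1) before turn(right) would end elsewhere — order is forced
start: (3, 4) facing south
step 1 (turn(right)): (3, 4) facing west
step 2 (move(1)): (2, 4) facing west
step 3 (strafe(left, 1)): (2, 4) facing west
no rival 3-sequence matches.

turn(right), move(1), strafe(left, 1)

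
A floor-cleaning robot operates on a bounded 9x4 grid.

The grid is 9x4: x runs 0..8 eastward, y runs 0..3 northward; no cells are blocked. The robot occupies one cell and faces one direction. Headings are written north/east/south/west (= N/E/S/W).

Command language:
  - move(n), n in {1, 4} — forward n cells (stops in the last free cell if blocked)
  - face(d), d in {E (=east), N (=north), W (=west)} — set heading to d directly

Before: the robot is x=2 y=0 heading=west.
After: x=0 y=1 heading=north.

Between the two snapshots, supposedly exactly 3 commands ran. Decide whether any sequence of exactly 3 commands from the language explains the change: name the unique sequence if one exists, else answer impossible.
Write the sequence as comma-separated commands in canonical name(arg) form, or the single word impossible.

move(4), face(N), move(1)

key: running move(1) before move(4) would end elsewhere — order is forced
initial: x=2 y=0 heading=west
[1] after move(4): x=0 y=0 heading=west
[2] after face(N): x=0 y=0 heading=north
[3] after move(1): x=0 y=1 heading=north
uniquely the one of 125 3-step routes that fits.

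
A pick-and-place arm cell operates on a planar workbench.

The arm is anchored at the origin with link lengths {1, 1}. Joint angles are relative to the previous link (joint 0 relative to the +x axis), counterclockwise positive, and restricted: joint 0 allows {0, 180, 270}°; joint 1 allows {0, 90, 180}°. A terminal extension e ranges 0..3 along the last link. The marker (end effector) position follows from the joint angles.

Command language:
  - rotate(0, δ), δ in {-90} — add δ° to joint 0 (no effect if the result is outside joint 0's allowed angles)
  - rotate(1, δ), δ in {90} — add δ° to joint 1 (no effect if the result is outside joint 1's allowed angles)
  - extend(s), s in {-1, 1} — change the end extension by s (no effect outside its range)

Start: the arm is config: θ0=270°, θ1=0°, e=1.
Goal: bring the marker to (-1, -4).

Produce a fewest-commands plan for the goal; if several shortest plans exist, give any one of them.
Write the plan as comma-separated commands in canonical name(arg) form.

rotate(0, -90), extend(1), extend(1), rotate(1, 90)

initial: config: θ0=270°, θ1=0°, e=1
t=1 rotate(0, -90) ⇒ config: θ0=180°, θ1=0°, e=1
t=2 extend(1) ⇒ config: θ0=180°, θ1=0°, e=2
t=3 extend(1) ⇒ config: θ0=180°, θ1=0°, e=3
t=4 rotate(1, 90) ⇒ config: θ0=180°, θ1=90°, e=3
no 3-step plan works, so 4 is optimal.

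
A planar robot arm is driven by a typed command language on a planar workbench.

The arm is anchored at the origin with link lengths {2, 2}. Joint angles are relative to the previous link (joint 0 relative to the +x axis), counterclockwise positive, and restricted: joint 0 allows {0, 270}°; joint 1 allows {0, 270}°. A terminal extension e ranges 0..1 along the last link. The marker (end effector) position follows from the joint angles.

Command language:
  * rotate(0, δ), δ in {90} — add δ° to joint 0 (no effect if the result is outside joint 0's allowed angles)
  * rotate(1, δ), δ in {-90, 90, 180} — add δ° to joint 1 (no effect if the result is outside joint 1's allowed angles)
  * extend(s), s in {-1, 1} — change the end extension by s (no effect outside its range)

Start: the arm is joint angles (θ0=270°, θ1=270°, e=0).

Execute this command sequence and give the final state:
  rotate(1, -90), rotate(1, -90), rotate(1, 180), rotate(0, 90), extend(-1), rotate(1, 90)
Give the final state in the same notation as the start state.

joint angles (θ0=0°, θ1=0°, e=0)

t0: joint angles (θ0=270°, θ1=270°, e=0)
1. rotate(1, -90) → joint angles (θ0=270°, θ1=270°, e=0)
2. rotate(1, -90) → joint angles (θ0=270°, θ1=270°, e=0)
3. rotate(1, 180) → joint angles (θ0=270°, θ1=270°, e=0)
4. rotate(0, 90) → joint angles (θ0=0°, θ1=270°, e=0)
5. extend(-1) → joint angles (θ0=0°, θ1=270°, e=0)
6. rotate(1, 90) → joint angles (θ0=0°, θ1=0°, e=0)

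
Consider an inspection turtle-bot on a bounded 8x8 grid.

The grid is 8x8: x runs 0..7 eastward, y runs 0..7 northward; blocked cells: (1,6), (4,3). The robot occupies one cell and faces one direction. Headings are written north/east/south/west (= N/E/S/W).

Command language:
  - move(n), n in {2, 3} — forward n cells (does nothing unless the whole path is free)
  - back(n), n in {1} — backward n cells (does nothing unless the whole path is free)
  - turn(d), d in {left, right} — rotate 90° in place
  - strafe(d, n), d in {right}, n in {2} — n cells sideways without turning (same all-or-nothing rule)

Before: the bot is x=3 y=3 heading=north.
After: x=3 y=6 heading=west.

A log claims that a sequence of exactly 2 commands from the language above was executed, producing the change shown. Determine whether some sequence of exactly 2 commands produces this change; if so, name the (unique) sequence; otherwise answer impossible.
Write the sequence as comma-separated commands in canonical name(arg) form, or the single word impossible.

key: position moved to (3,6) AND the heading swung to W — translation plus rotation needed
t0: x=3 y=3 heading=north
1. move(3) → x=3 y=6 heading=north
2. turn(left) → x=3 y=6 heading=west
all 36 alternatives checked — unique.

move(3), turn(left)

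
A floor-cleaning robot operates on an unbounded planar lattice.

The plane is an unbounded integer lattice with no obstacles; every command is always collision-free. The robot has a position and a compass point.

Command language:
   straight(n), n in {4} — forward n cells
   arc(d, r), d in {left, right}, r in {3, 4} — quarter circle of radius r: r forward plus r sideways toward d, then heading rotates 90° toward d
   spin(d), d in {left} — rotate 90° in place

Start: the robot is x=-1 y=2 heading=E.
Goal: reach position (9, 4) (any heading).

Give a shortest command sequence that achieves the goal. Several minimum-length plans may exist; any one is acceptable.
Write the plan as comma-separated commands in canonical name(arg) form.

begin: x=-1 y=2 heading=E
1. arc(left, 3) → x=2 y=5 heading=N
2. arc(right, 3) → x=5 y=8 heading=E
3. arc(right, 4) → x=9 y=4 heading=S
minimal: 3 command(s), checked below 3.

arc(left, 3), arc(right, 3), arc(right, 4)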